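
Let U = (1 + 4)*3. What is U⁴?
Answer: 50625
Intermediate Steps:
U = 15 (U = 5*3 = 15)
U⁴ = 15⁴ = 50625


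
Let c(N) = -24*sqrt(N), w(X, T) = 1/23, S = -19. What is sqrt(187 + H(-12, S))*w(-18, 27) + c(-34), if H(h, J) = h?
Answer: 5*sqrt(7)/23 - 24*I*sqrt(34) ≈ 0.57516 - 139.94*I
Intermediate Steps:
w(X, T) = 1/23 (w(X, T) = 1*(1/23) = 1/23)
sqrt(187 + H(-12, S))*w(-18, 27) + c(-34) = sqrt(187 - 12)*(1/23) - 24*I*sqrt(34) = sqrt(175)*(1/23) - 24*I*sqrt(34) = (5*sqrt(7))*(1/23) - 24*I*sqrt(34) = 5*sqrt(7)/23 - 24*I*sqrt(34)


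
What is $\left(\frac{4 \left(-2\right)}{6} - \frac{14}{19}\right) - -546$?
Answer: $\frac{31004}{57} \approx 543.93$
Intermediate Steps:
$\left(\frac{4 \left(-2\right)}{6} - \frac{14}{19}\right) - -546 = \left(\left(-8\right) \frac{1}{6} - \frac{14}{19}\right) + 546 = \left(- \frac{4}{3} - \frac{14}{19}\right) + 546 = - \frac{118}{57} + 546 = \frac{31004}{57}$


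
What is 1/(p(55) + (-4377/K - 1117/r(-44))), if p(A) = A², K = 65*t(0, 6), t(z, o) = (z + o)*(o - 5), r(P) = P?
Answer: 2860/8692007 ≈ 0.00032904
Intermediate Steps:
t(z, o) = (-5 + o)*(o + z) (t(z, o) = (o + z)*(-5 + o) = (-5 + o)*(o + z))
K = 390 (K = 65*(6² - 5*6 - 5*0 + 6*0) = 65*(36 - 30 + 0 + 0) = 65*6 = 390)
1/(p(55) + (-4377/K - 1117/r(-44))) = 1/(55² + (-4377/390 - 1117/(-44))) = 1/(3025 + (-4377*1/390 - 1117*(-1/44))) = 1/(3025 + (-1459/130 + 1117/44)) = 1/(3025 + 40507/2860) = 1/(8692007/2860) = 2860/8692007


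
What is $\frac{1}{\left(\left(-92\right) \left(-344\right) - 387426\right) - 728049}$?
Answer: $- \frac{1}{1083827} \approx -9.2266 \cdot 10^{-7}$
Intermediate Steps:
$\frac{1}{\left(\left(-92\right) \left(-344\right) - 387426\right) - 728049} = \frac{1}{\left(31648 - 387426\right) - 728049} = \frac{1}{-355778 - 728049} = \frac{1}{-1083827} = - \frac{1}{1083827}$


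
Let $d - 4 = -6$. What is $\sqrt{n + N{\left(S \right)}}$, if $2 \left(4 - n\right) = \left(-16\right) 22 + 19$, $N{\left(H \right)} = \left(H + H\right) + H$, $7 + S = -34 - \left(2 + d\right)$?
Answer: $\frac{\sqrt{190}}{2} \approx 6.892$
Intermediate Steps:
$d = -2$ ($d = 4 - 6 = -2$)
$S = -41$ ($S = -7 - 34 = -41$)
$N{\left(H \right)} = 3 H$ ($N{\left(H \right)} = 2 H + H = 3 H$)
$n = \frac{341}{2}$ ($n = 4 - \frac{\left(-16\right) 22 + 19}{2} = 4 - \frac{-352 + 19}{2} = 4 - - \frac{333}{2} = 4 + \frac{333}{2} = \frac{341}{2} \approx 170.5$)
$\sqrt{n + N{\left(S \right)}} = \sqrt{\frac{341}{2} + 3 \left(-41\right)} = \sqrt{\frac{341}{2} - 123} = \sqrt{\frac{95}{2}} = \frac{\sqrt{190}}{2}$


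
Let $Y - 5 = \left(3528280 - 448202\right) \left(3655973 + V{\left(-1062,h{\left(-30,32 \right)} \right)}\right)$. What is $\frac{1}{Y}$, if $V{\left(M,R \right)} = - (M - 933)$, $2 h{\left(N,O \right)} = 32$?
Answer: $\frac{1}{11266826761509} \approx 8.8756 \cdot 10^{-14}$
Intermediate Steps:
$h{\left(N,O \right)} = 16$ ($h{\left(N,O \right)} = \frac{1}{2} \cdot 32 = 16$)
$V{\left(M,R \right)} = 933 - M$ ($V{\left(M,R \right)} = - (-933 + M) = 933 - M$)
$Y = 11266826761509$ ($Y = 5 + \left(3528280 - 448202\right) \left(3655973 + \left(933 - -1062\right)\right) = 5 + 3080078 \left(3655973 + \left(933 + 1062\right)\right) = 5 + 3080078 \left(3655973 + 1995\right) = 5 + 3080078 \cdot 3657968 = 5 + 11266826761504 = 11266826761509$)
$\frac{1}{Y} = \frac{1}{11266826761509}$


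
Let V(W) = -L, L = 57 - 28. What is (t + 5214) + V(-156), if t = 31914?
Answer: 37099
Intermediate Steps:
L = 29
V(W) = -29 (V(W) = -1*29 = -29)
(t + 5214) + V(-156) = (31914 + 5214) - 29 = 37128 - 29 = 37099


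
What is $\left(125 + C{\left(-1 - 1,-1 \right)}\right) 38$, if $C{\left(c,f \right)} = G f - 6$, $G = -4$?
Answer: $4674$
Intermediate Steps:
$C{\left(c,f \right)} = -6 - 4 f$ ($C{\left(c,f \right)} = - 4 f - 6 = -6 - 4 f$)
$\left(125 + C{\left(-1 - 1,-1 \right)}\right) 38 = \left(125 - 2\right) 38 = 123 \cdot 38 = 4674$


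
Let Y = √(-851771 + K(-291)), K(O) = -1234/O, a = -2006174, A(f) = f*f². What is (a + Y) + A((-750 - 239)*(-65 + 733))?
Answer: -288348875585093982 + I*√72128460957/291 ≈ -2.8835e+17 + 922.91*I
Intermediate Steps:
A(f) = f³
Y = I*√72128460957/291 (Y = √(-851771 - 1234/(-291)) = √(-851771 - 1234*(-1/291)) = √(-851771 + 1234/291) = √(-247864127/291) = I*√72128460957/291 ≈ 922.91*I)
(a + Y) + A((-750 - 239)*(-65 + 733)) = (-2006174 + I*√72128460957/291) + ((-750 - 239)*(-65 + 733))³ = (-2006174 + I*√72128460957/291) + (-989*668)³ = (-2006174 + I*√72128460957/291) + (-660652)³ = (-2006174 + I*√72128460957/291) - 288348875583087808 = -288348875585093982 + I*√72128460957/291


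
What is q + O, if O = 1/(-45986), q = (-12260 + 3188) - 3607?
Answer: -583056495/45986 ≈ -12679.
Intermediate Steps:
q = -12679 (q = -9072 - 3607 = -12679)
O = -1/45986 ≈ -2.1746e-5
q + O = -12679 - 1/45986 = -583056495/45986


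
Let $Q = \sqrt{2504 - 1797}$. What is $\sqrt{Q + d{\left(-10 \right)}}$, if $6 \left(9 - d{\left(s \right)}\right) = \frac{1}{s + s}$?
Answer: $\frac{\sqrt{32430 + 3600 \sqrt{707}}}{60} \approx 5.9664$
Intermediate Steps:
$d{\left(s \right)} = 9 - \frac{1}{12 s}$ ($d{\left(s \right)} = 9 - \frac{1}{6 \left(s + s\right)} = 9 - \frac{1}{6 \cdot 2 s} = 9 - \frac{\frac{1}{2} \frac{1}{s}}{6} = 9 - \frac{1}{12 s}$)
$Q = \sqrt{707} \approx 26.589$
$\sqrt{Q + d{\left(-10 \right)}} = \sqrt{\sqrt{707} + \left(9 - \frac{1}{12 \left(-10\right)}\right)} = \sqrt{\sqrt{707} + \left(9 - - \frac{1}{120}\right)} = \sqrt{\sqrt{707} + \left(9 + \frac{1}{120}\right)} = \sqrt{\sqrt{707} + \frac{1081}{120}} = \sqrt{\frac{1081}{120} + \sqrt{707}}$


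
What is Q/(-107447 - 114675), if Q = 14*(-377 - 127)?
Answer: 3528/111061 ≈ 0.031766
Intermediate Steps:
Q = -7056 (Q = 14*(-504) = -7056)
Q/(-107447 - 114675) = -7056/(-107447 - 114675) = -7056/(-222122) = -7056*(-1/222122) = 3528/111061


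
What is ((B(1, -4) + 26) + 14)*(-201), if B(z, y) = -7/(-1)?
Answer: -9447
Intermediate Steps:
B(z, y) = 7 (B(z, y) = -7*(-1) = 7)
((B(1, -4) + 26) + 14)*(-201) = ((7 + 26) + 14)*(-201) = (33 + 14)*(-201) = 47*(-201) = -9447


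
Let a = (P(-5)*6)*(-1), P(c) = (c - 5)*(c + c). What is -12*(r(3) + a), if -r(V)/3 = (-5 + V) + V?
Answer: 7236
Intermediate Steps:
r(V) = 15 - 6*V (r(V) = -3*((-5 + V) + V) = -3*(-5 + 2*V) = 15 - 6*V)
P(c) = 2*c*(-5 + c) (P(c) = (-5 + c)*(2*c) = 2*c*(-5 + c))
a = -600 (a = ((2*(-5)*(-5 - 5))*6)*(-1) = ((2*(-5)*(-10))*6)*(-1) = (100*6)*(-1) = 600*(-1) = -600)
-12*(r(3) + a) = -12*((15 - 6*3) - 600) = -12*((15 - 18) - 600) = -12*(-3 - 600) = -12*(-603) = 7236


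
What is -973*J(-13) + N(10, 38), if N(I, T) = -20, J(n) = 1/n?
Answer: 713/13 ≈ 54.846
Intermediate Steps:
-973*J(-13) + N(10, 38) = -973/(-13) - 20 = -973*(-1/13) - 20 = 973/13 - 20 = 713/13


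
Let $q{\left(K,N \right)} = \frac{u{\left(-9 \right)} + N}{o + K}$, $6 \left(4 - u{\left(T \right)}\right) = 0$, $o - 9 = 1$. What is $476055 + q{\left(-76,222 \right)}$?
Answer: $\frac{15709702}{33} \approx 4.7605 \cdot 10^{5}$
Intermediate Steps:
$o = 10$ ($o = 9 + 1 = 10$)
$u{\left(T \right)} = 4$ ($u{\left(T \right)} = 4 - 0 = 4 + 0 = 4$)
$q{\left(K,N \right)} = \frac{4 + N}{10 + K}$
$476055 + q{\left(-76,222 \right)} = 476055 + \frac{4 + 222}{10 - 76} = 476055 + \frac{1}{-66} \cdot 226 = 476055 - \frac{113}{33} = \frac{15709702}{33}$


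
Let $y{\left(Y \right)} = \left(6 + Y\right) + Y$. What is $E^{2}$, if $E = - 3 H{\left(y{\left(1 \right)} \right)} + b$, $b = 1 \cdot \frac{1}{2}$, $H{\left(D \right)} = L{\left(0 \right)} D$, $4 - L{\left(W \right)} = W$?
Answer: $\frac{36481}{4} \approx 9120.3$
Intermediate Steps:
$L{\left(W \right)} = 4 - W$
$y{\left(Y \right)} = 6 + 2 Y$
$H{\left(D \right)} = 4 D$ ($H{\left(D \right)} = \left(4 - 0\right) D = \left(4 + 0\right) D = 4 D$)
$b = \frac{1}{2}$ ($b = 1 \cdot \frac{1}{2} = \frac{1}{2} \approx 0.5$)
$E = - \frac{191}{2}$ ($E = - 3 \cdot 4 \left(6 + 2 \cdot 1\right) + \frac{1}{2} = - 3 \cdot 4 \left(6 + 2\right) + \frac{1}{2} = - 3 \cdot 4 \cdot 8 + \frac{1}{2} = \left(-3\right) 32 + \frac{1}{2} = -96 + \frac{1}{2} = - \frac{191}{2} \approx -95.5$)
$E^{2} = \left(- \frac{191}{2}\right)^{2} = \frac{36481}{4}$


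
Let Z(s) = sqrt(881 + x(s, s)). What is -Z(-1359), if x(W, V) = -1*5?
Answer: -2*sqrt(219) ≈ -29.597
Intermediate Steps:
x(W, V) = -5
Z(s) = 2*sqrt(219) (Z(s) = sqrt(881 - 5) = sqrt(876) = 2*sqrt(219))
-Z(-1359) = -2*sqrt(219)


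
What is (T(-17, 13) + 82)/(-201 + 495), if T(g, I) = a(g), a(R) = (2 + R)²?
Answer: 307/294 ≈ 1.0442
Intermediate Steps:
T(g, I) = (2 + g)²
(T(-17, 13) + 82)/(-201 + 495) = ((2 - 17)² + 82)/(-201 + 495) = ((-15)² + 82)/294 = (225 + 82)*(1/294) = 307*(1/294) = 307/294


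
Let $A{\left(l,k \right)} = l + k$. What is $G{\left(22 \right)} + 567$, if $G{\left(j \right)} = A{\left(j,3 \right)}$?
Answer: $592$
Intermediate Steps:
$A{\left(l,k \right)} = k + l$
$G{\left(j \right)} = 3 + j$
$G{\left(22 \right)} + 567 = \left(3 + 22\right) + 567 = 25 + 567 = 592$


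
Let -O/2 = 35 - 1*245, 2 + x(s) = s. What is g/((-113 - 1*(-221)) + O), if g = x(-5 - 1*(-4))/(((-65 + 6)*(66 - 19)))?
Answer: 1/488048 ≈ 2.0490e-6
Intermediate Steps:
x(s) = -2 + s
O = 420 (O = -2*(35 - 1*245) = -2*(35 - 245) = -2*(-210) = 420)
g = 3/2773 (g = (-2 + (-5 - 1*(-4)))/(((-65 + 6)*(66 - 19))) = (-2 + (-5 + 4))/((-59*47)) = (-2 - 1)/(-2773) = -3*(-1/2773) = 3/2773 ≈ 0.0010819)
g/((-113 - 1*(-221)) + O) = 3/(2773*((-113 - 1*(-221)) + 420)) = 3/(2773*((-113 + 221) + 420)) = 3/(2773*(108 + 420)) = (3/2773)/528 = (3/2773)*(1/528) = 1/488048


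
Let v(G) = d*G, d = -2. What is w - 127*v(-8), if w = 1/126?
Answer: -256031/126 ≈ -2032.0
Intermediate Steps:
v(G) = -2*G
w = 1/126 ≈ 0.0079365
w - 127*v(-8) = 1/126 - (-254)*(-8) = 1/126 - 127*16 = 1/126 - 2032 = -256031/126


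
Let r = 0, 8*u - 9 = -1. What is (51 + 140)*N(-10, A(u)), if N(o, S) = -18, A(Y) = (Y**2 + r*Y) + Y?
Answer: -3438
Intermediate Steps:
u = 1 (u = 9/8 + (1/8)*(-1) = 9/8 - 1/8 = 1)
A(Y) = Y + Y**2 (A(Y) = (Y**2 + 0*Y) + Y = (Y**2 + 0) + Y = Y**2 + Y = Y + Y**2)
(51 + 140)*N(-10, A(u)) = (51 + 140)*(-18) = 191*(-18) = -3438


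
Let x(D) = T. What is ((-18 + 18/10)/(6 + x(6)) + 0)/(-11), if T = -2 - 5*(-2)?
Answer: 81/770 ≈ 0.10519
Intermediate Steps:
T = 8 (T = -2 + 10 = 8)
x(D) = 8
((-18 + 18/10)/(6 + x(6)) + 0)/(-11) = ((-18 + 18/10)/(6 + 8) + 0)/(-11) = ((-18 + 18*(1/10))/14 + 0)*(-1/11) = ((-18 + 9/5)*(1/14) + 0)*(-1/11) = (-81/5*1/14 + 0)*(-1/11) = (-81/70 + 0)*(-1/11) = -81/70*(-1/11) = 81/770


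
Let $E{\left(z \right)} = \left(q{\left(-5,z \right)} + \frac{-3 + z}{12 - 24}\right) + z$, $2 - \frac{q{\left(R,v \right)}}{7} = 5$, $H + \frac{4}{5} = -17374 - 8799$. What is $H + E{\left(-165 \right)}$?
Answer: $- \frac{131729}{5} \approx -26346.0$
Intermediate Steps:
$H = - \frac{130869}{5}$ ($H = - \frac{4}{5} - 26173 = - \frac{130869}{5} \approx -26174.0$)
$q{\left(R,v \right)} = -21$ ($q{\left(R,v \right)} = 14 - 35 = -21$)
$E{\left(z \right)} = - \frac{83}{4} + \frac{11 z}{12}$ ($E{\left(z \right)} = \left(-21 + \frac{-3 + z}{12 - 24}\right) + z = \left(-21 + \frac{-3 + z}{-12}\right) + z = \left(-21 + \left(-3 + z\right) \left(- \frac{1}{12}\right)\right) + z = \left(-21 - \left(- \frac{1}{4} + \frac{z}{12}\right)\right) + z = \left(- \frac{83}{4} - \frac{z}{12}\right) + z = - \frac{83}{4} + \frac{11 z}{12}$)
$H + E{\left(-165 \right)} = - \frac{130869}{5} + \left(- \frac{83}{4} + \frac{11}{12} \left(-165\right)\right) = - \frac{130869}{5} - 172 = - \frac{131729}{5}$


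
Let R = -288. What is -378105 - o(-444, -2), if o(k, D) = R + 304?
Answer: -378121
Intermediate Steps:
o(k, D) = 16 (o(k, D) = -288 + 304 = 16)
-378105 - o(-444, -2) = -378105 - 1*16 = -378105 - 16 = -378121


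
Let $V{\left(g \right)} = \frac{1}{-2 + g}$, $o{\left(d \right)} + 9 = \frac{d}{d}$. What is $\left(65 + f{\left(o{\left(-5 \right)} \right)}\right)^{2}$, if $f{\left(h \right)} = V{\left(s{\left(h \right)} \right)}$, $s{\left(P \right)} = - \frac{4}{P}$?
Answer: $\frac{37249}{9} \approx 4138.8$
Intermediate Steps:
$o{\left(d \right)} = -8$ ($o{\left(d \right)} = -9 + \frac{d}{d} = -9 + 1 = -8$)
$f{\left(h \right)} = \frac{1}{-2 - \frac{4}{h}}$
$\left(65 + f{\left(o{\left(-5 \right)} \right)}\right)^{2} = \left(65 - - \frac{8}{4 + 2 \left(-8\right)}\right)^{2} = \left(65 - - \frac{8}{4 - 16}\right)^{2} = \left(65 - - \frac{8}{-12}\right)^{2} = \left(65 - \left(-8\right) \left(- \frac{1}{12}\right)\right)^{2} = \left(65 - \frac{2}{3}\right)^{2} = \left(\frac{193}{3}\right)^{2} = \frac{37249}{9}$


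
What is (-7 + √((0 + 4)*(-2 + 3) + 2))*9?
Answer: -63 + 9*√6 ≈ -40.955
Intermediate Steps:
(-7 + √((0 + 4)*(-2 + 3) + 2))*9 = (-7 + √(4*1 + 2))*9 = (-7 + √(4 + 2))*9 = (-7 + √6)*9 = -63 + 9*√6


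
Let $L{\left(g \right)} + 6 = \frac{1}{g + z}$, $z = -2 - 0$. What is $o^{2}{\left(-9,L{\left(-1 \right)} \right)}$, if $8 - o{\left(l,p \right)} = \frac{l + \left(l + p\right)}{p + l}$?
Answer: $\frac{87025}{2116} \approx 41.127$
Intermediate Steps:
$z = -2$ ($z = -2 + 0 = -2$)
$L{\left(g \right)} = -6 + \frac{1}{-2 + g}$ ($L{\left(g \right)} = -6 + \frac{1}{g - 2} = -6 + \frac{1}{-2 + g}$)
$o{\left(l,p \right)} = 8 - \frac{p + 2 l}{l + p}$ ($o{\left(l,p \right)} = 8 - \frac{l + \left(l + p\right)}{p + l} = 8 - \frac{p + 2 l}{l + p}$)
$o^{2}{\left(-9,L{\left(-1 \right)} \right)} = \left(\frac{6 \left(-9\right) + 7 \frac{13 - -6}{-2 - 1}}{-9 + \frac{13 - -6}{-2 - 1}}\right)^{2} = \left(\frac{-54 + 7 \frac{13 + 6}{-3}}{-9 + \frac{13 + 6}{-3}}\right)^{2} = \left(\frac{-54 + 7 \left(\left(- \frac{1}{3}\right) 19\right)}{-9 - \frac{19}{3}}\right)^{2} = \left(\frac{-54 + 7 \left(- \frac{19}{3}\right)}{-9 - \frac{19}{3}}\right)^{2} = \left(\frac{-54 - \frac{133}{3}}{- \frac{46}{3}}\right)^{2} = \left(\left(- \frac{3}{46}\right) \left(- \frac{295}{3}\right)\right)^{2} = \left(\frac{295}{46}\right)^{2} = \frac{87025}{2116}$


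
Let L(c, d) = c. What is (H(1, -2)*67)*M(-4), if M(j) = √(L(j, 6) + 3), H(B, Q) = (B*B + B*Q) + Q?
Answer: -201*I ≈ -201.0*I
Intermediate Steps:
H(B, Q) = Q + B² + B*Q (H(B, Q) = (B² + B*Q) + Q = Q + B² + B*Q)
M(j) = √(3 + j) (M(j) = √(j + 3) = √(3 + j))
(H(1, -2)*67)*M(-4) = ((-2 + 1² + 1*(-2))*67)*√(3 - 4) = ((-2 + 1 - 2)*67)*√(-1) = (-3*67)*I = -201*I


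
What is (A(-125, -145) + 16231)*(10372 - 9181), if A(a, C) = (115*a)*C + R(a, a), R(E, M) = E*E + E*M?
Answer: 2539040496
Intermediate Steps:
R(E, M) = E² + E*M
A(a, C) = 2*a² + 115*C*a (A(a, C) = (115*a)*C + a*(a + a) = 115*C*a + a*(2*a) = 115*C*a + 2*a² = 2*a² + 115*C*a)
(A(-125, -145) + 16231)*(10372 - 9181) = (-125*(2*(-125) + 115*(-145)) + 16231)*(10372 - 9181) = (-125*(-250 - 16675) + 16231)*1191 = (-125*(-16925) + 16231)*1191 = (2115625 + 16231)*1191 = 2131856*1191 = 2539040496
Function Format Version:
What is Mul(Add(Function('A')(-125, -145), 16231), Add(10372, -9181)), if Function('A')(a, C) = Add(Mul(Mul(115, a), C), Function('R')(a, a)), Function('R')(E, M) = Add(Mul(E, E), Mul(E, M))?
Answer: 2539040496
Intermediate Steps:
Function('R')(E, M) = Add(Pow(E, 2), Mul(E, M))
Function('A')(a, C) = Add(Mul(2, Pow(a, 2)), Mul(115, C, a)) (Function('A')(a, C) = Add(Mul(Mul(115, a), C), Mul(a, Add(a, a))) = Add(Mul(115, C, a), Mul(a, Mul(2, a))) = Add(Mul(115, C, a), Mul(2, Pow(a, 2))) = Add(Mul(2, Pow(a, 2)), Mul(115, C, a)))
Mul(Add(Function('A')(-125, -145), 16231), Add(10372, -9181)) = Mul(Add(Mul(-125, Add(Mul(2, -125), Mul(115, -145))), 16231), Add(10372, -9181)) = Mul(Add(Mul(-125, Add(-250, -16675)), 16231), 1191) = Mul(Add(Mul(-125, -16925), 16231), 1191) = Mul(Add(2115625, 16231), 1191) = Mul(2131856, 1191) = 2539040496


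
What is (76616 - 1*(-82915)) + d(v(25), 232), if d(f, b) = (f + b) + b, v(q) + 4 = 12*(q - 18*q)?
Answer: 154891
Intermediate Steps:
v(q) = -4 - 204*q (v(q) = -4 + 12*(q - 18*q) = -4 + 12*(-17*q) = -4 - 204*q)
d(f, b) = f + 2*b (d(f, b) = (b + f) + b = f + 2*b)
(76616 - 1*(-82915)) + d(v(25), 232) = (76616 - 1*(-82915)) + ((-4 - 204*25) + 2*232) = (76616 + 82915) + ((-4 - 5100) + 464) = 159531 + (-5104 + 464) = 159531 - 4640 = 154891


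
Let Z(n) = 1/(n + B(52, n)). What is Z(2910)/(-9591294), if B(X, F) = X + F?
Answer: -1/56320078368 ≈ -1.7756e-11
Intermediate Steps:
B(X, F) = F + X
Z(n) = 1/(52 + 2*n) (Z(n) = 1/(n + (n + 52)) = 1/(n + (52 + n)) = 1/(52 + 2*n))
Z(2910)/(-9591294) = (1/(2*(26 + 2910)))/(-9591294) = ((1/2)/2936)*(-1/9591294) = ((1/2)*(1/2936))*(-1/9591294) = (1/5872)*(-1/9591294) = -1/56320078368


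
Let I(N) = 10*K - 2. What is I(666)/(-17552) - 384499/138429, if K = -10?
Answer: -3367303345/1214852904 ≈ -2.7718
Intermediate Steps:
I(N) = -102 (I(N) = 10*(-10) - 2 = -100 - 2 = -102)
I(666)/(-17552) - 384499/138429 = -102/(-17552) - 384499/138429 = -102*(-1/17552) - 384499*1/138429 = 51/8776 - 384499/138429 = -3367303345/1214852904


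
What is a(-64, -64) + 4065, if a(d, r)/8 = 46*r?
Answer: -19487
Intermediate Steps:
a(d, r) = 368*r (a(d, r) = 8*(46*r) = 368*r)
a(-64, -64) + 4065 = 368*(-64) + 4065 = -23552 + 4065 = -19487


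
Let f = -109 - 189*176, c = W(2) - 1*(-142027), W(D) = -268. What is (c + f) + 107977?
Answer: 216363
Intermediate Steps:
c = 141759 (c = -268 - 1*(-142027) = -268 + 142027 = 141759)
f = -33373 (f = -109 - 33264 = -33373)
(c + f) + 107977 = (141759 - 33373) + 107977 = 108386 + 107977 = 216363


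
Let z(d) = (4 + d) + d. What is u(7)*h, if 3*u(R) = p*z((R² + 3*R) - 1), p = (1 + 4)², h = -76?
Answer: -269800/3 ≈ -89933.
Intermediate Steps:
z(d) = 4 + 2*d
p = 25 (p = 5² = 25)
u(R) = 50/3 + 50*R + 50*R²/3 (u(R) = (25*(4 + 2*((R² + 3*R) - 1)))/3 = (25*(4 + 2*(-1 + R² + 3*R)))/3 = (25*(4 + (-2 + 2*R² + 6*R)))/3 = (25*(2 + 2*R² + 6*R))/3 = (50 + 50*R² + 150*R)/3 = 50/3 + 50*R + 50*R²/3)
u(7)*h = (50/3 + 50*7 + (50/3)*7²)*(-76) = (50/3 + 350 + (50/3)*49)*(-76) = (50/3 + 350 + 2450/3)*(-76) = (3550/3)*(-76) = -269800/3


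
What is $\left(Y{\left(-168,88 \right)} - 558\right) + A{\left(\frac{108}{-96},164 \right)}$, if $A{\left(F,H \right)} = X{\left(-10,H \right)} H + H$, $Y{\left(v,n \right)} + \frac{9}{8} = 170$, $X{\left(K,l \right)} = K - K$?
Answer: $- \frac{1801}{8} \approx -225.13$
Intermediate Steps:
$X{\left(K,l \right)} = 0$
$Y{\left(v,n \right)} = \frac{1351}{8}$ ($Y{\left(v,n \right)} = - \frac{9}{8} + 170 = \frac{1351}{8}$)
$A{\left(F,H \right)} = H$ ($A{\left(F,H \right)} = 0 H + H = 0 + H = H$)
$\left(Y{\left(-168,88 \right)} - 558\right) + A{\left(\frac{108}{-96},164 \right)} = \left(\frac{1351}{8} - 558\right) + 164 = - \frac{3113}{8} + 164 = - \frac{1801}{8}$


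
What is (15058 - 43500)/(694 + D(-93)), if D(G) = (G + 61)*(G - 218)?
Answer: -14221/5323 ≈ -2.6716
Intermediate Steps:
D(G) = (-218 + G)*(61 + G) (D(G) = (61 + G)*(-218 + G) = (-218 + G)*(61 + G))
(15058 - 43500)/(694 + D(-93)) = (15058 - 43500)/(694 + (-13298 + (-93)**2 - 157*(-93))) = -28442/(694 + (-13298 + 8649 + 14601)) = -28442/(694 + 9952) = -28442/10646 = -28442*1/10646 = -14221/5323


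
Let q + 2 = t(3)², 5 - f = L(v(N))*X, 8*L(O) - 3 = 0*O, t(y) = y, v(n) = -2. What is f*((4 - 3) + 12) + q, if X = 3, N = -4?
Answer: 459/8 ≈ 57.375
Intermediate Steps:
L(O) = 3/8 (L(O) = 3/8 + (0*O)/8 = 3/8 + (⅛)*0 = 3/8 + 0 = 3/8)
f = 31/8 (f = 5 - 3*3/8 = 5 - 1*9/8 = 5 - 9/8 = 31/8 ≈ 3.8750)
q = 7 (q = -2 + 3² = -2 + 9 = 7)
f*((4 - 3) + 12) + q = 31*((4 - 3) + 12)/8 + 7 = 31*(1 + 12)/8 + 7 = (31/8)*13 + 7 = 403/8 + 7 = 459/8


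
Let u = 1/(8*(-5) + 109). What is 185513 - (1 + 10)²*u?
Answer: 12800276/69 ≈ 1.8551e+5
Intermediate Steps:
u = 1/69 (u = 1/(-40 + 109) = 1/69 ≈ 0.014493)
185513 - (1 + 10)²*u = 185513 - (1 + 10)²/69 = 185513 - 11²/69 = 185513 - 121/69 = 12800276/69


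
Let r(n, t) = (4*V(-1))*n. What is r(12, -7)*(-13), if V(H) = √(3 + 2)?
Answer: -624*√5 ≈ -1395.3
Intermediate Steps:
V(H) = √5
r(n, t) = 4*n*√5 (r(n, t) = (4*√5)*n = 4*n*√5)
r(12, -7)*(-13) = (4*12*√5)*(-13) = (48*√5)*(-13) = -624*√5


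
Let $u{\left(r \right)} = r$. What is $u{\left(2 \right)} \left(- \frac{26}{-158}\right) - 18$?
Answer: $- \frac{1396}{79} \approx -17.671$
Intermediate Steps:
$u{\left(2 \right)} \left(- \frac{26}{-158}\right) - 18 = 2 \left(- \frac{26}{-158}\right) - 18 = 2 \left(\left(-26\right) \left(- \frac{1}{158}\right)\right) - 18 = 2 \cdot \frac{13}{79} - 18 = \frac{26}{79} - 18 = - \frac{1396}{79}$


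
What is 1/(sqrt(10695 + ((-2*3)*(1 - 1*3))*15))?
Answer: sqrt(435)/2175 ≈ 0.0095893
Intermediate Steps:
1/(sqrt(10695 + ((-2*3)*(1 - 1*3))*15)) = 1/(sqrt(10695 - 6*(1 - 3)*15)) = 1/(sqrt(10695 - 6*(-2)*15)) = 1/(sqrt(10695 + 12*15)) = 1/(sqrt(10695 + 180)) = 1/(sqrt(10875)) = 1/(5*sqrt(435)) = sqrt(435)/2175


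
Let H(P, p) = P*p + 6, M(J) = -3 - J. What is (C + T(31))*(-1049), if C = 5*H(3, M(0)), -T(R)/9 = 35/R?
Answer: 818220/31 ≈ 26394.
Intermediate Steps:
T(R) = -315/R
H(P, p) = 6 + P*p
C = -15 (C = 5*(6 + 3*(-3 - 1*0)) = 5*(6 + 3*(-3 + 0)) = 5*(6 + 3*(-3)) = 5*(6 - 9) = 5*(-3) = -15)
(C + T(31))*(-1049) = (-15 - 315/31)*(-1049) = -780/31*(-1049) = 818220/31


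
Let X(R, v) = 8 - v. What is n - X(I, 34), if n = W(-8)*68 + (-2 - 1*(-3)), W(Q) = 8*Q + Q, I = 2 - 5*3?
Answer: -4869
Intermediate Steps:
I = -13 (I = 2 - 15 = -13)
W(Q) = 9*Q
n = -4895 (n = (9*(-8))*68 + (-2 - 1*(-3)) = -72*68 + (-2 + 3) = -4896 + 1 = -4895)
n - X(I, 34) = -4895 - (8 - 1*34) = -4895 - (8 - 34) = -4895 - 1*(-26) = -4895 + 26 = -4869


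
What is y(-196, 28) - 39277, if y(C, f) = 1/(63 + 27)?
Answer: -3534929/90 ≈ -39277.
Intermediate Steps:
y(C, f) = 1/90
y(-196, 28) - 39277 = 1/90 - 39277 = -3534929/90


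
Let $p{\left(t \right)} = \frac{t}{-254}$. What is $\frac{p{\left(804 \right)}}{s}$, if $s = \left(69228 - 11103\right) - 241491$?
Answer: $\frac{67}{3881247} \approx 1.7263 \cdot 10^{-5}$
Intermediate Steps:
$p{\left(t \right)} = - \frac{t}{254}$ ($p{\left(t \right)} = t \left(- \frac{1}{254}\right) = - \frac{t}{254}$)
$s = -183366$ ($s = 58125 - 241491 = -183366$)
$\frac{p{\left(804 \right)}}{s} = \frac{\left(- \frac{1}{254}\right) 804}{-183366} = \left(- \frac{402}{127}\right) \left(- \frac{1}{183366}\right) = \frac{67}{3881247}$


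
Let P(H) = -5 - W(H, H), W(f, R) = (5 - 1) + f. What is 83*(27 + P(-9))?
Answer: 2241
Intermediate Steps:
W(f, R) = 4 + f
P(H) = -9 - H (P(H) = -5 - (4 + H) = -5 + (-4 - H) = -9 - H)
83*(27 + P(-9)) = 83*(27 + (-9 - 1*(-9))) = 83*(27 + (-9 + 9)) = 83*(27 + 0) = 83*27 = 2241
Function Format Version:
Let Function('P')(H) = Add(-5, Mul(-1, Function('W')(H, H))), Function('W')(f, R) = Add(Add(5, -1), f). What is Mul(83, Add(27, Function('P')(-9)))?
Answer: 2241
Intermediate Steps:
Function('W')(f, R) = Add(4, f)
Function('P')(H) = Add(-9, Mul(-1, H)) (Function('P')(H) = Add(-5, Mul(-1, Add(4, H))) = Add(-5, Add(-4, Mul(-1, H))) = Add(-9, Mul(-1, H)))
Mul(83, Add(27, Function('P')(-9))) = Mul(83, Add(27, Add(-9, Mul(-1, -9)))) = Mul(83, Add(27, Add(-9, 9))) = Mul(83, Add(27, 0)) = Mul(83, 27) = 2241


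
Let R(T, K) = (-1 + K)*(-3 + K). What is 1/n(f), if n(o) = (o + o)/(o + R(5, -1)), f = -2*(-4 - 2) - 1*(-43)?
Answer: 63/110 ≈ 0.57273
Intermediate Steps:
f = 55 (f = -2*(-6) + 43 = 12 + 43 = 55)
n(o) = 2*o/(8 + o) (n(o) = (o + o)/(o + (3 + (-1)² - 4*(-1))) = (2*o)/(o + (3 + 1 + 4)) = (2*o)/(o + 8) = (2*o)/(8 + o) = 2*o/(8 + o))
1/n(f) = 1/(2*55/(8 + 55)) = 1/(2*55/63) = 1/(2*55*(1/63)) = 1/(110/63) = 63/110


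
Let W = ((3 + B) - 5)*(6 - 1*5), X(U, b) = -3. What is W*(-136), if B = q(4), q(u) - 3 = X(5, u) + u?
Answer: -272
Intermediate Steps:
q(u) = u (q(u) = 3 + (-3 + u) = u)
B = 4
W = 2 (W = ((3 + 4) - 5)*(6 - 1*5) = (7 - 5)*(6 - 5) = 2*1 = 2)
W*(-136) = 2*(-136) = -272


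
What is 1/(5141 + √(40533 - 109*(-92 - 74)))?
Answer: 5141/26371254 - √58627/26371254 ≈ 0.00018577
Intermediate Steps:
1/(5141 + √(40533 - 109*(-92 - 74))) = 1/(5141 + √(40533 - 109*(-166))) = 1/(5141 + √(40533 + 18094)) = 1/(5141 + √58627)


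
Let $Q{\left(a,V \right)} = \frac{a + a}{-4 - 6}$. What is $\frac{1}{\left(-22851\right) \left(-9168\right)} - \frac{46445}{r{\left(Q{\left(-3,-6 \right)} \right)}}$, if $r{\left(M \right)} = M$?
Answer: $- \frac{16216888539599}{209497968} \approx -77408.0$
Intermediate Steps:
$Q{\left(a,V \right)} = - \frac{a}{5}$ ($Q{\left(a,V \right)} = \frac{2 a}{-10} = 2 a \left(- \frac{1}{10}\right) = - \frac{a}{5}$)
$\frac{1}{\left(-22851\right) \left(-9168\right)} - \frac{46445}{r{\left(Q{\left(-3,-6 \right)} \right)}} = \frac{1}{\left(-22851\right) \left(-9168\right)} - \frac{46445}{\left(- \frac{1}{5}\right) \left(-3\right)} = \left(- \frac{1}{22851}\right) \left(- \frac{1}{9168}\right) - \frac{46445}{\frac{3}{5}} = \frac{1}{209497968} - \frac{232225}{3} = - \frac{16216888539599}{209497968}$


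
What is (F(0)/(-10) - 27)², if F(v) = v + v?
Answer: 729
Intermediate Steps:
F(v) = 2*v
(F(0)/(-10) - 27)² = ((2*0)/(-10) - 27)² = (0*(-⅒) - 27)² = (0 - 27)² = (-27)² = 729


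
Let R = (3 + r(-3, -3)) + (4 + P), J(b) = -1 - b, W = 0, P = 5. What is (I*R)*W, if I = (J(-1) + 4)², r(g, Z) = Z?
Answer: 0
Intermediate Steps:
R = 9 (R = (3 - 3) + (4 + 5) = 0 + 9 = 9)
I = 16 (I = ((-1 - 1*(-1)) + 4)² = ((-1 + 1) + 4)² = (0 + 4)² = 4² = 16)
(I*R)*W = (16*9)*0 = 144*0 = 0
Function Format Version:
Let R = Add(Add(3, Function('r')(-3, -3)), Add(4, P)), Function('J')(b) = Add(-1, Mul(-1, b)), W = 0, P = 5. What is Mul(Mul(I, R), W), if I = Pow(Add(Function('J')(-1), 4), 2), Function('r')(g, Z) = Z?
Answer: 0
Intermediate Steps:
R = 9 (R = Add(Add(3, -3), Add(4, 5)) = Add(0, 9) = 9)
I = 16 (I = Pow(Add(Add(-1, Mul(-1, -1)), 4), 2) = Pow(Add(Add(-1, 1), 4), 2) = Pow(Add(0, 4), 2) = Pow(4, 2) = 16)
Mul(Mul(I, R), W) = Mul(Mul(16, 9), 0) = Mul(144, 0) = 0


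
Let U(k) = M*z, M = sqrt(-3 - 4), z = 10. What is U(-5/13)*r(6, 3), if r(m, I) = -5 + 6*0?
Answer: -50*I*sqrt(7) ≈ -132.29*I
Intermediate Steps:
r(m, I) = -5 (r(m, I) = -5 + 0 = -5)
M = I*sqrt(7) (M = sqrt(-7) = I*sqrt(7) ≈ 2.6458*I)
U(k) = 10*I*sqrt(7) (U(k) = (I*sqrt(7))*10 = 10*I*sqrt(7))
U(-5/13)*r(6, 3) = (10*I*sqrt(7))*(-5) = -50*I*sqrt(7)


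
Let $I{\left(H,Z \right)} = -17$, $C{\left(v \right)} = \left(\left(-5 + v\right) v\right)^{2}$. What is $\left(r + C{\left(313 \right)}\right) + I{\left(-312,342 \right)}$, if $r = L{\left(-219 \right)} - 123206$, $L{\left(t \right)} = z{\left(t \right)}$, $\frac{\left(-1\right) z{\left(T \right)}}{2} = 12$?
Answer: $9293607969$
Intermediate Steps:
$z{\left(T \right)} = -24$ ($z{\left(T \right)} = \left(-2\right) 12 = -24$)
$L{\left(t \right)} = -24$
$C{\left(v \right)} = v^{2} \left(-5 + v\right)^{2}$ ($C{\left(v \right)} = \left(v \left(-5 + v\right)\right)^{2} = v^{2} \left(-5 + v\right)^{2}$)
$r = -123230$ ($r = -24 - 123206 = -123230$)
$\left(r + C{\left(313 \right)}\right) + I{\left(-312,342 \right)} = \left(-123230 + 313^{2} \left(-5 + 313\right)^{2}\right) - 17 = \left(-123230 + 97969 \cdot 308^{2}\right) - 17 = \left(-123230 + 97969 \cdot 94864\right) - 17 = \left(-123230 + 9293731216\right) - 17 = 9293607986 - 17 = 9293607969$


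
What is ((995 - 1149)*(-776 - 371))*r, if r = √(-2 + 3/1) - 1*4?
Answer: -529914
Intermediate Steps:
r = -3 (r = √(-2 + 3*1) - 4 = √(-2 + 3) - 4 = √1 - 4 = 1 - 4 = -3)
((995 - 1149)*(-776 - 371))*r = ((995 - 1149)*(-776 - 371))*(-3) = -154*(-1147)*(-3) = 176638*(-3) = -529914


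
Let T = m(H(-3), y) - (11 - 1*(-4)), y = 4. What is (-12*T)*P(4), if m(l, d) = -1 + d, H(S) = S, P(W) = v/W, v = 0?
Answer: 0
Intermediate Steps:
P(W) = 0 (P(W) = 0/W = 0)
T = -12 (T = (-1 + 4) - (11 - 1*(-4)) = 3 - (11 + 4) = 3 - 1*15 = 3 - 15 = -12)
(-12*T)*P(4) = -12*(-12)*0 = 144*0 = 0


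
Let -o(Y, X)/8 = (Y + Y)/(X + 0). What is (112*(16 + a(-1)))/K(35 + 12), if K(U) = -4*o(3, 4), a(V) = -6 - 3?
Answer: 49/3 ≈ 16.333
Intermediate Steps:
o(Y, X) = -16*Y/X (o(Y, X) = -8*(Y + Y)/(X + 0) = -8*2*Y/X = -16*Y/X)
a(V) = -9
K(U) = 48 (K(U) = -(-64)*3/4 = -4*(-12) = 48)
(112*(16 + a(-1)))/K(35 + 12) = (112*(16 - 9))/48 = (112*7)*(1/48) = 784*(1/48) = 49/3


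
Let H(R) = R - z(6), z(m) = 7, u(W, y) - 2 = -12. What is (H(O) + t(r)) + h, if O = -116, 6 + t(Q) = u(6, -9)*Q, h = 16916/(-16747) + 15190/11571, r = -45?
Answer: 8894554753/27682791 ≈ 321.30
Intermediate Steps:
u(W, y) = -10 (u(W, y) = 2 - 12 = -10)
h = 8378842/27682791 (h = 16916*(-1/16747) + 15190*(1/11571) = -16916/16747 + 2170/1653 = 8378842/27682791 ≈ 0.30267)
t(Q) = -6 - 10*Q
H(R) = -7 + R (H(R) = R - 1*7 = R - 7 = -7 + R)
(H(O) + t(r)) + h = ((-7 - 116) + (-6 - 10*(-45))) + 8378842/27682791 = (-123 + (-6 + 450)) + 8378842/27682791 = (-123 + 444) + 8378842/27682791 = 321 + 8378842/27682791 = 8894554753/27682791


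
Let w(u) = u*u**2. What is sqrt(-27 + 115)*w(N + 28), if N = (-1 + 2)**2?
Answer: 48778*sqrt(22) ≈ 2.2879e+5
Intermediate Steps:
N = 1 (N = 1**2 = 1)
w(u) = u**3
sqrt(-27 + 115)*w(N + 28) = sqrt(-27 + 115)*(1 + 28)**3 = sqrt(88)*29**3 = (2*sqrt(22))*24389 = 48778*sqrt(22)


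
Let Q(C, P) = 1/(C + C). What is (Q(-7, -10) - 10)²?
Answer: 19881/196 ≈ 101.43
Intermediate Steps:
Q(C, P) = 1/(2*C)
(Q(-7, -10) - 10)² = ((½)/(-7) - 10)² = ((½)*(-⅐) - 10)² = (-1/14 - 10)² = (-141/14)² = 19881/196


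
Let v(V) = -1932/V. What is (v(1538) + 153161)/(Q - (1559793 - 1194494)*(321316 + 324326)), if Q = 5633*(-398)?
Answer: -117779843/181372201927948 ≈ -6.4938e-7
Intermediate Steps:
Q = -2241934
(v(1538) + 153161)/(Q - (1559793 - 1194494)*(321316 + 324326)) = (-1932/1538 + 153161)/(-2241934 - (1559793 - 1194494)*(321316 + 324326)) = (-1932*1/1538 + 153161)/(-2241934 - 365299*645642) = (-966/769 + 153161)/(-2241934 - 1*235852376958) = 117779843/(769*(-2241934 - 235852376958)) = (117779843/769)/(-235854618892) = (117779843/769)*(-1/235854618892) = -117779843/181372201927948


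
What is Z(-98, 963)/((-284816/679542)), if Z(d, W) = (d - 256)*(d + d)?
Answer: -420976269/2543 ≈ -1.6554e+5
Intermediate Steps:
Z(d, W) = 2*d*(-256 + d) (Z(d, W) = (-256 + d)*(2*d) = 2*d*(-256 + d))
Z(-98, 963)/((-284816/679542)) = (2*(-98)*(-256 - 98))/((-284816/679542)) = (2*(-98)*(-354))/((-284816*1/679542)) = 69384/(-142408/339771) = 69384*(-339771/142408) = -420976269/2543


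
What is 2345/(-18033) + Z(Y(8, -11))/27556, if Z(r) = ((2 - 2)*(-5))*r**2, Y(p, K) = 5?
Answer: -2345/18033 ≈ -0.13004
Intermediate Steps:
Z(r) = 0 (Z(r) = (0*(-5))*r**2 = 0*r**2 = 0)
2345/(-18033) + Z(Y(8, -11))/27556 = 2345/(-18033) + 0/27556 = 2345*(-1/18033) + 0*(1/27556) = -2345/18033 + 0 = -2345/18033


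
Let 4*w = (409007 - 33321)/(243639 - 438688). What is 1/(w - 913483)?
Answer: -390098/356348079177 ≈ -1.0947e-6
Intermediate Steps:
w = -187843/390098 (w = ((409007 - 33321)/(243639 - 438688))/4 = (375686/(-195049))/4 = (375686*(-1/195049))/4 = (¼)*(-375686/195049) = -187843/390098 ≈ -0.48153)
1/(w - 913483) = 1/(-187843/390098 - 913483) = 1/(-356348079177/390098) = -390098/356348079177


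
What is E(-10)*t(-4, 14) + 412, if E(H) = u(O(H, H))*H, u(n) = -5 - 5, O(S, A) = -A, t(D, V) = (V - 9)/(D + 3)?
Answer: -88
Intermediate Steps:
t(D, V) = (-9 + V)/(3 + D)
u(n) = -10
E(H) = -10*H
E(-10)*t(-4, 14) + 412 = (-10*(-10))*((-9 + 14)/(3 - 4)) + 412 = 100*(5/(-1)) + 412 = 100*(-1*5) + 412 = 100*(-5) + 412 = -500 + 412 = -88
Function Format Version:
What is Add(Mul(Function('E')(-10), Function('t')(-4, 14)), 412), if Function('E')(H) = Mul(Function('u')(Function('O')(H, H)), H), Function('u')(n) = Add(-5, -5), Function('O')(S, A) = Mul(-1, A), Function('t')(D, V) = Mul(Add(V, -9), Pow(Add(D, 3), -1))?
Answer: -88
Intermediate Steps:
Function('t')(D, V) = Mul(Pow(Add(3, D), -1), Add(-9, V)) (Function('t')(D, V) = Mul(Add(-9, V), Pow(Add(3, D), -1)) = Mul(Pow(Add(3, D), -1), Add(-9, V)))
Function('u')(n) = -10
Function('E')(H) = Mul(-10, H)
Add(Mul(Function('E')(-10), Function('t')(-4, 14)), 412) = Add(Mul(Mul(-10, -10), Mul(Pow(Add(3, -4), -1), Add(-9, 14))), 412) = Add(Mul(100, Mul(Pow(-1, -1), 5)), 412) = Add(Mul(100, Mul(-1, 5)), 412) = Add(Mul(100, -5), 412) = Add(-500, 412) = -88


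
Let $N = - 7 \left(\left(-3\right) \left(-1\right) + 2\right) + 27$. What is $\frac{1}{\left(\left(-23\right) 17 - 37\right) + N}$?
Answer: $- \frac{1}{436} \approx -0.0022936$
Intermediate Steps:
$N = -8$ ($N = - 7 \left(3 + 2\right) + 27 = \left(-7\right) 5 + 27 = -35 + 27 = -8$)
$\frac{1}{\left(\left(-23\right) 17 - 37\right) + N} = \frac{1}{\left(\left(-23\right) 17 - 37\right) - 8} = \frac{1}{\left(-391 - 37\right) - 8} = \frac{1}{-428 - 8} = \frac{1}{-436} = - \frac{1}{436}$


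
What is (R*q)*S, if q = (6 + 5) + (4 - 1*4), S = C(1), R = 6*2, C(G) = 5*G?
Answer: 660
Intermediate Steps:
R = 12
S = 5 (S = 5*1 = 5)
q = 11 (q = 11 + (4 - 4) = 11 + 0 = 11)
(R*q)*S = (12*11)*5 = 132*5 = 660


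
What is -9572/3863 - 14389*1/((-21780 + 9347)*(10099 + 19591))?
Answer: -3533312005733/1425971479510 ≈ -2.4778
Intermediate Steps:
-9572/3863 - 14389*1/((-21780 + 9347)*(10099 + 19591)) = -9572*1/3863 - 14389/((-12433*29690)) = -9572/3863 - 14389/(-369135770) = -9572/3863 - 14389*(-1/369135770) = -9572/3863 + 14389/369135770 = -3533312005733/1425971479510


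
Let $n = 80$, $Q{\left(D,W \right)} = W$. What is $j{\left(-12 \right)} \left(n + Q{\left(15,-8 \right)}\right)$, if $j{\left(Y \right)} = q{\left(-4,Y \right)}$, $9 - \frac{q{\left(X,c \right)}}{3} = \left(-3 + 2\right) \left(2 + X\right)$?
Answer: $1512$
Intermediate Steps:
$q{\left(X,c \right)} = 33 + 3 X$ ($q{\left(X,c \right)} = 27 - 3 \left(-3 + 2\right) \left(2 + X\right) = 27 - 3 \left(- (2 + X)\right) = 27 - 3 \left(-2 - X\right) = 27 + \left(6 + 3 X\right) = 33 + 3 X$)
$j{\left(Y \right)} = 21$ ($j{\left(Y \right)} = 33 + 3 \left(-4\right) = 33 - 12 = 21$)
$j{\left(-12 \right)} \left(n + Q{\left(15,-8 \right)}\right) = 21 \left(80 - 8\right) = 21 \cdot 72 = 1512$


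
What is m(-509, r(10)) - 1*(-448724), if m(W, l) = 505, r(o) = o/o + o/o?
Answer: 449229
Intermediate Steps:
r(o) = 2 (r(o) = 1 + 1 = 2)
m(-509, r(10)) - 1*(-448724) = 505 - 1*(-448724) = 505 + 448724 = 449229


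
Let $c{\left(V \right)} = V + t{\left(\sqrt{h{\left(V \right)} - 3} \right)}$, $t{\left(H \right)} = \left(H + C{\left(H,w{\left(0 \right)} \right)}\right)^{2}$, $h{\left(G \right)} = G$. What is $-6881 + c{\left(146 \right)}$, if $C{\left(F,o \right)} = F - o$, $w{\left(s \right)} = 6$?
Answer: $-6127 - 24 \sqrt{143} \approx -6414.0$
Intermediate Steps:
$t{\left(H \right)} = \left(-6 + 2 H\right)^{2}$ ($t{\left(H \right)} = \left(H + \left(H - 6\right)\right)^{2} = \left(H + \left(-6 + H\right)\right)^{2} = \left(-6 + 2 H\right)^{2}$)
$c{\left(V \right)} = V + 4 \left(-3 + \sqrt{-3 + V}\right)^{2}$ ($c{\left(V \right)} = V + 4 \left(-3 + \sqrt{V - 3}\right)^{2} = V + 4 \left(-3 + \sqrt{-3 + V}\right)^{2}$)
$-6881 + c{\left(146 \right)} = -6881 + \left(146 + 4 \left(-3 + \sqrt{-3 + 146}\right)^{2}\right) = -6881 + \left(146 + 4 \left(-3 + \sqrt{143}\right)^{2}\right) = -6735 + 4 \left(-3 + \sqrt{143}\right)^{2}$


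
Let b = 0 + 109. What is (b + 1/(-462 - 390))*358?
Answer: 16623193/426 ≈ 39022.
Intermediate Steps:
b = 109
(b + 1/(-462 - 390))*358 = (109 + 1/(-462 - 390))*358 = (109 + 1/(-852))*358 = (109 - 1/852)*358 = (92867/852)*358 = 16623193/426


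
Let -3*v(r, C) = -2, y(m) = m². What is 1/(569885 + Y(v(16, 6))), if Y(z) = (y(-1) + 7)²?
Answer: 1/569949 ≈ 1.7545e-6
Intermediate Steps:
v(r, C) = ⅔ (v(r, C) = -⅓*(-2) = ⅔)
Y(z) = 64 (Y(z) = ((-1)² + 7)² = (1 + 7)² = 8² = 64)
1/(569885 + Y(v(16, 6))) = 1/(569885 + 64) = 1/569949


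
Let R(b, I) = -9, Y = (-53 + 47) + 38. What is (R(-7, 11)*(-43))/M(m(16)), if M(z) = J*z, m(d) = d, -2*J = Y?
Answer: -387/256 ≈ -1.5117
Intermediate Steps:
Y = 32 (Y = -6 + 38 = 32)
J = -16 (J = -1/2*32 = -16)
M(z) = -16*z
(R(-7, 11)*(-43))/M(m(16)) = (-9*(-43))/((-16*16)) = 387/(-256) = 387*(-1/256) = -387/256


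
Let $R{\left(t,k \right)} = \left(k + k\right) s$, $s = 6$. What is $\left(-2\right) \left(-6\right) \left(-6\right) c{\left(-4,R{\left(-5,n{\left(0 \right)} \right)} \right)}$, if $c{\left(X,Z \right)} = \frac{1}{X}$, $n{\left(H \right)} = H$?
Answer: $18$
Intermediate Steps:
$R{\left(t,k \right)} = 12 k$ ($R{\left(t,k \right)} = \left(k + k\right) 6 = 2 k 6 = 12 k$)
$\left(-2\right) \left(-6\right) \left(-6\right) c{\left(-4,R{\left(-5,n{\left(0 \right)} \right)} \right)} = \frac{\left(-2\right) \left(-6\right) \left(-6\right)}{-4} = 12 \left(-6\right) \left(- \frac{1}{4}\right) = \left(-72\right) \left(- \frac{1}{4}\right) = 18$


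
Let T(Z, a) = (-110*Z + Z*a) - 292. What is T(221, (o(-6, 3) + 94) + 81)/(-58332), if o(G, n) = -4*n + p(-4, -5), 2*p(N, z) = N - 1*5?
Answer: -6951/38888 ≈ -0.17874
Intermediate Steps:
p(N, z) = -5/2 + N/2 (p(N, z) = (N - 1*5)/2 = (N - 5)/2 = (-5 + N)/2 = -5/2 + N/2)
o(G, n) = -9/2 - 4*n (o(G, n) = -4*n + (-5/2 + (½)*(-4)) = -4*n + (-5/2 - 2) = -4*n - 9/2 = -9/2 - 4*n)
T(Z, a) = -292 - 110*Z + Z*a
T(221, (o(-6, 3) + 94) + 81)/(-58332) = (-292 - 110*221 + 221*(((-9/2 - 4*3) + 94) + 81))/(-58332) = (-292 - 24310 + 221*(((-9/2 - 12) + 94) + 81))*(-1/58332) = (-292 - 24310 + 221*((-33/2 + 94) + 81))*(-1/58332) = (-292 - 24310 + 221*(155/2 + 81))*(-1/58332) = (-292 - 24310 + 221*(317/2))*(-1/58332) = (-292 - 24310 + 70057/2)*(-1/58332) = (20853/2)*(-1/58332) = -6951/38888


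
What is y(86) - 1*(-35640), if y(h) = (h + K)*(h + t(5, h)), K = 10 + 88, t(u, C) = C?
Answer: 67288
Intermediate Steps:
K = 98
y(h) = 2*h*(98 + h) (y(h) = (h + 98)*(h + h) = (98 + h)*(2*h) = 2*h*(98 + h))
y(86) - 1*(-35640) = 2*86*(98 + 86) - 1*(-35640) = 2*86*184 + 35640 = 31648 + 35640 = 67288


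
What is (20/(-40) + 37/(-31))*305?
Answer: -32025/62 ≈ -516.53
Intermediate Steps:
(20/(-40) + 37/(-31))*305 = (20*(-1/40) + 37*(-1/31))*305 = (-1/2 - 37/31)*305 = -105/62*305 = -32025/62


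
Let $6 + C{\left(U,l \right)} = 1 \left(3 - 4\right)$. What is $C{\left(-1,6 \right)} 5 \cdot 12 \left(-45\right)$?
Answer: $18900$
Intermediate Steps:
$C{\left(U,l \right)} = -7$ ($C{\left(U,l \right)} = -6 + 1 \left(3 - 4\right) = -6 + 1 \left(-1\right) = -6 - 1 = -7$)
$C{\left(-1,6 \right)} 5 \cdot 12 \left(-45\right) = - 7 \cdot 5 \cdot 12 \left(-45\right) = \left(-7\right) 60 \left(-45\right) = \left(-420\right) \left(-45\right) = 18900$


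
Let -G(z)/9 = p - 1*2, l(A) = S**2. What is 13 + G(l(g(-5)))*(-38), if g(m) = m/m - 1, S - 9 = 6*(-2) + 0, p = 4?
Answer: 697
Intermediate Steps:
S = -3 (S = 9 + (6*(-2) + 0) = 9 + (-12 + 0) = 9 - 12 = -3)
g(m) = 0 (g(m) = 1 - 1 = 0)
l(A) = 9 (l(A) = (-3)**2 = 9)
G(z) = -18 (G(z) = -9*(4 - 1*2) = -9*(4 - 2) = -9*2 = -18)
13 + G(l(g(-5)))*(-38) = 13 - 18*(-38) = 13 + 684 = 697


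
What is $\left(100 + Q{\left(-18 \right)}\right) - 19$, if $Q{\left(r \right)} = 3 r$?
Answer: $27$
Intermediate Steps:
$\left(100 + Q{\left(-18 \right)}\right) - 19 = \left(100 + 3 \left(-18\right)\right) - 19 = \left(100 - 54\right) - 19 = 46 - 19 = 27$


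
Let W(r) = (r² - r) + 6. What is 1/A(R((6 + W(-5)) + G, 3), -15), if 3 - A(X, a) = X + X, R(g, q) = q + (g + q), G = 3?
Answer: -1/99 ≈ -0.010101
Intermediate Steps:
W(r) = 6 + r² - r
R(g, q) = g + 2*q
A(X, a) = 3 - 2*X (A(X, a) = 3 - (X + X) = 3 - 2*X)
1/A(R((6 + W(-5)) + G, 3), -15) = 1/(3 - 2*(((6 + (6 + (-5)² - 1*(-5))) + 3) + 2*3)) = 1/(3 - 2*(((6 + (6 + 25 + 5)) + 3) + 6)) = 1/(3 - 2*(((6 + 36) + 3) + 6)) = 1/(3 - 2*((42 + 3) + 6)) = 1/(3 - 2*(45 + 6)) = 1/(3 - 2*51) = 1/(3 - 102) = 1/(-99) = -1/99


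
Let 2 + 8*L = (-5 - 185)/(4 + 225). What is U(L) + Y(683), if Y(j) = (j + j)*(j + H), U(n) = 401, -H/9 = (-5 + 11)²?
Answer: 490795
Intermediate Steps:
H = -324 (H = -9*(-5 + 11)² = -9*6² = -9*36 = -324)
L = -81/229 (L = -¼ + ((-5 - 185)/(4 + 225))/8 = -¼ + (-190/229)/8 = -¼ + (-190*1/229)/8 = -¼ + (⅛)*(-190/229) = -¼ - 95/916 = -81/229 ≈ -0.35371)
Y(j) = 2*j*(-324 + j) (Y(j) = (j + j)*(j - 324) = (2*j)*(-324 + j) = 2*j*(-324 + j))
U(L) + Y(683) = 401 + 2*683*(-324 + 683) = 401 + 2*683*359 = 401 + 490394 = 490795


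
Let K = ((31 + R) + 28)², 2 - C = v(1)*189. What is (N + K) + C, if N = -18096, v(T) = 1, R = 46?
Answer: -7258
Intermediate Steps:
C = -187 (C = 2 - 189 = -187)
K = 11025 (K = ((31 + 46) + 28)² = (77 + 28)² = 105² = 11025)
(N + K) + C = (-18096 + 11025) - 187 = -7071 - 187 = -7258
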